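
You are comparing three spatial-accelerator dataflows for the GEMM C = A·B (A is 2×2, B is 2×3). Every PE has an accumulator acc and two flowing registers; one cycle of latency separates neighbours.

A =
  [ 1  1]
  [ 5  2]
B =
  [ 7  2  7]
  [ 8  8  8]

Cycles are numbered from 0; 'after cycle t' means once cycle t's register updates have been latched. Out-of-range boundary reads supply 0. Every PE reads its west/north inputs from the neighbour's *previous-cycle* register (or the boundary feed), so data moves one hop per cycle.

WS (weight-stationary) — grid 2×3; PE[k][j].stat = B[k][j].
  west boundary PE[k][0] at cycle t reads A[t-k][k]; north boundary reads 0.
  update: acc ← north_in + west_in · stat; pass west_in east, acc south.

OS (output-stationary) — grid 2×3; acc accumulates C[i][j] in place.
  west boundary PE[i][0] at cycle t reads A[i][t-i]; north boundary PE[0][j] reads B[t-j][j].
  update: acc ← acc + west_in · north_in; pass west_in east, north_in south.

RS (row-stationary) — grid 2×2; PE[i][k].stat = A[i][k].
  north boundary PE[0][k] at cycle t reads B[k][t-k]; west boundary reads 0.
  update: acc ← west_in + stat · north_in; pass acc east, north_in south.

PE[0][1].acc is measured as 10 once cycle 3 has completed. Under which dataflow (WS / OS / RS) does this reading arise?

Under WS (2×3), PE[0][1]:
  after 0 — PE[0][1] acc=0, pass-E 0, pass-S 0
  after 1 — PE[0][1] acc=2, pass-E 1, pass-S 2
  after 2 — PE[0][1] acc=10, pass-E 5, pass-S 10
  after 3 — PE[0][1] acc=0, pass-E 0, pass-S 0
Under OS (2×3), PE[0][1]:
  after 0 — PE[0][1] acc=0, pass-E 0, pass-S 0
  after 1 — PE[0][1] acc=2, pass-E 1, pass-S 2
  after 2 — PE[0][1] acc=10, pass-E 1, pass-S 8
  after 3 — PE[0][1] acc=10, pass-E 0, pass-S 0
Under RS (2×2), PE[0][1]:
  after 0 — PE[0][1] acc=0, pass-E 0, pass-S 0
  after 1 — PE[0][1] acc=15, pass-E 15, pass-S 8
  after 2 — PE[0][1] acc=10, pass-E 10, pass-S 8
  after 3 — PE[0][1] acc=15, pass-E 15, pass-S 8

dataflow = OS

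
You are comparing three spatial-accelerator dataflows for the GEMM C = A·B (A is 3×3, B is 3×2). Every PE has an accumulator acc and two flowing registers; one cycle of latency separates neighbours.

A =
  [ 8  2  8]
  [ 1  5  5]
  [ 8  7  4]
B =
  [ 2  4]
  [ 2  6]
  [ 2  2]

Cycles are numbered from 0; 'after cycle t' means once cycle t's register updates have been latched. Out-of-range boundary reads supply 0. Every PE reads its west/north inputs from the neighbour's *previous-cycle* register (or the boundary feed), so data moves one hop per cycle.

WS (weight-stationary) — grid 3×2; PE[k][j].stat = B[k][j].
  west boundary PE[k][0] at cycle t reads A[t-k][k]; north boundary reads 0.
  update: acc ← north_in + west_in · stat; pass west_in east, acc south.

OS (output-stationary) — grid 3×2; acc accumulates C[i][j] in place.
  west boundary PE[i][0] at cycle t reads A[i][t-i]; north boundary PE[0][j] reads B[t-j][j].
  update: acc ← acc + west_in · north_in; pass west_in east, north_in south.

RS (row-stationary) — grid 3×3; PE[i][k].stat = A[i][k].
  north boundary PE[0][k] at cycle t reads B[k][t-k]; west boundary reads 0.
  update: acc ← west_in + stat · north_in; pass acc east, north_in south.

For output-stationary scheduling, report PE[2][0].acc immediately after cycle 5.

PE[2][0].acc = 38

OS (3×2). Following PE[2][0] plus its west/north inputs:
  after 0 — PE[1][0] acc=0, pass-E 0, pass-S 0
  after 0 — PE[2][0] acc=0, pass-E 0, pass-S 0
  after 1 — PE[1][0] acc=2, pass-E 1, pass-S 2
  after 1 — PE[2][0] acc=0, pass-E 0, pass-S 0
  after 2 — PE[1][0] acc=12, pass-E 5, pass-S 2
  after 2 — PE[2][0] acc=16, pass-E 8, pass-S 2
  after 3 — PE[1][0] acc=22, pass-E 5, pass-S 2
  after 3 — PE[2][0] acc=30, pass-E 7, pass-S 2
  after 4 — PE[1][0] acc=22, pass-E 0, pass-S 0
  after 4 — PE[2][0] acc=38, pass-E 4, pass-S 2
  after 5 — PE[1][0] acc=22, pass-E 0, pass-S 0
  after 5 — PE[2][0] acc=38, pass-E 0, pass-S 0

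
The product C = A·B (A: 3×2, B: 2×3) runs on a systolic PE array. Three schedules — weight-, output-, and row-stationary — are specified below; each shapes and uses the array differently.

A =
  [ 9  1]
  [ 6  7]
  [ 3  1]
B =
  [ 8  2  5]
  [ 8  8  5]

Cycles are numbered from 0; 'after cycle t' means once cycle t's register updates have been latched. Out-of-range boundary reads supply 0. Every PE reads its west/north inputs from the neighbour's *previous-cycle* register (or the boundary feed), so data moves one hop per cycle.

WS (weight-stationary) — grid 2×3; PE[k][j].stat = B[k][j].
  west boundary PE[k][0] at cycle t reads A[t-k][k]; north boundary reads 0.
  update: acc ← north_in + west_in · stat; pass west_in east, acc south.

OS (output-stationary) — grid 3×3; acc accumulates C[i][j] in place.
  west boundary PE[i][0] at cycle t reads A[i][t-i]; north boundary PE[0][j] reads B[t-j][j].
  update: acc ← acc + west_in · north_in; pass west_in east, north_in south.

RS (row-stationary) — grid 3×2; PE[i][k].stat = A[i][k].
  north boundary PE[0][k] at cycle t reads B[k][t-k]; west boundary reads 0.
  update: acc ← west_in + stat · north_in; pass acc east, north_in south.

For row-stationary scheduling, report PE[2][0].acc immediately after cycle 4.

PE[2][0].acc = 15

RS on a 3×2 grid — tracing PE[2][0] and its feeders:
  c0 r1c0: 0 / 0 / 0
  c0 r2c0: 0 / 0 / 0
  c1 r1c0: 48 / 48 / 8
  c1 r2c0: 0 / 0 / 0
  c2 r1c0: 12 / 12 / 2
  c2 r2c0: 24 / 24 / 8
  c3 r1c0: 30 / 30 / 5
  c3 r2c0: 6 / 6 / 2
  c4 r1c0: 0 / 0 / 0
  c4 r2c0: 15 / 15 / 5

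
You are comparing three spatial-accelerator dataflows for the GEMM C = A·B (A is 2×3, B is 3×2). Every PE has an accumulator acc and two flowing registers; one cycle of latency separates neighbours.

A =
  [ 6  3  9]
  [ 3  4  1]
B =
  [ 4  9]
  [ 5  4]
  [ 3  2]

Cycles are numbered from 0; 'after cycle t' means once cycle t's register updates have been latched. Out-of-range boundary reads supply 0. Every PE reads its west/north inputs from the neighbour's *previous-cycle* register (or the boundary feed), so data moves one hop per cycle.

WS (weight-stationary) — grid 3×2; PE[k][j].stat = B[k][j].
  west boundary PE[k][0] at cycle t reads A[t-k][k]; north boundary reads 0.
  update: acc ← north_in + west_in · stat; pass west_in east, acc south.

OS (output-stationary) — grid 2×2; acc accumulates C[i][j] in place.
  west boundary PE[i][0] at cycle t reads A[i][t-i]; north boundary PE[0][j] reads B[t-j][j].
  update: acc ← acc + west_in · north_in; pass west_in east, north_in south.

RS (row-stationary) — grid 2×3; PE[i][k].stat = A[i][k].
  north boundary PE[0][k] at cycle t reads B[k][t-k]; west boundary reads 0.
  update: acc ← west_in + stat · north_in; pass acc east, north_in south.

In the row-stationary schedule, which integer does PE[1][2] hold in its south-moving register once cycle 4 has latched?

Tracing RS — 2×3 array, target PE[1][2]:
  step 0 · PE0,2: acc=0; fwd→0 fwd↓0
  step 0 · PE1,1: acc=0; fwd→0 fwd↓0
  step 0 · PE1,2: acc=0; fwd→0 fwd↓0
  step 1 · PE0,2: acc=0; fwd→0 fwd↓0
  step 1 · PE1,1: acc=0; fwd→0 fwd↓0
  step 1 · PE1,2: acc=0; fwd→0 fwd↓0
  step 2 · PE0,2: acc=66; fwd→66 fwd↓3
  step 2 · PE1,1: acc=32; fwd→32 fwd↓5
  step 2 · PE1,2: acc=0; fwd→0 fwd↓0
  step 3 · PE0,2: acc=84; fwd→84 fwd↓2
  step 3 · PE1,1: acc=43; fwd→43 fwd↓4
  step 3 · PE1,2: acc=35; fwd→35 fwd↓3
  step 4 · PE0,2: acc=0; fwd→0 fwd↓0
  step 4 · PE1,1: acc=0; fwd→0 fwd↓0
  step 4 · PE1,2: acc=45; fwd→45 fwd↓2

register = 2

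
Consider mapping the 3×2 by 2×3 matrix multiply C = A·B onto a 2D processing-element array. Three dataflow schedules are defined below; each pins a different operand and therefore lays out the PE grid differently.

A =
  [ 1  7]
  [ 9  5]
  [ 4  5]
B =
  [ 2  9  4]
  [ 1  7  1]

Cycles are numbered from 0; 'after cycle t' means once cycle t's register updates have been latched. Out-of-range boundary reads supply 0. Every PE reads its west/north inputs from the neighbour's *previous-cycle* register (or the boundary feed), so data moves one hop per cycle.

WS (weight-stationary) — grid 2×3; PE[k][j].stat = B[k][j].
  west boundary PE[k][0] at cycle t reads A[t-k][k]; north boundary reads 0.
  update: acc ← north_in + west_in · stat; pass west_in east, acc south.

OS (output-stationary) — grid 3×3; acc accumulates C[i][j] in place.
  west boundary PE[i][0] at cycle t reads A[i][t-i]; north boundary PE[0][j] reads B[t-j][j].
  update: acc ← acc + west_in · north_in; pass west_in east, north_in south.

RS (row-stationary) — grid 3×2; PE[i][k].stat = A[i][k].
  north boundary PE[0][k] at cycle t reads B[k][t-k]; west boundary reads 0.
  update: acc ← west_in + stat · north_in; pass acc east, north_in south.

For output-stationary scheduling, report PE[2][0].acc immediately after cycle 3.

PE[2][0].acc = 13

OS (3×3). Following PE[2][0] plus its west/north inputs:
  @0  [1,0]  acc 0  |  →0  ↓0
  @0  [2,0]  acc 0  |  →0  ↓0
  @1  [1,0]  acc 18  |  →9  ↓2
  @1  [2,0]  acc 0  |  →0  ↓0
  @2  [1,0]  acc 23  |  →5  ↓1
  @2  [2,0]  acc 8  |  →4  ↓2
  @3  [1,0]  acc 23  |  →0  ↓0
  @3  [2,0]  acc 13  |  →5  ↓1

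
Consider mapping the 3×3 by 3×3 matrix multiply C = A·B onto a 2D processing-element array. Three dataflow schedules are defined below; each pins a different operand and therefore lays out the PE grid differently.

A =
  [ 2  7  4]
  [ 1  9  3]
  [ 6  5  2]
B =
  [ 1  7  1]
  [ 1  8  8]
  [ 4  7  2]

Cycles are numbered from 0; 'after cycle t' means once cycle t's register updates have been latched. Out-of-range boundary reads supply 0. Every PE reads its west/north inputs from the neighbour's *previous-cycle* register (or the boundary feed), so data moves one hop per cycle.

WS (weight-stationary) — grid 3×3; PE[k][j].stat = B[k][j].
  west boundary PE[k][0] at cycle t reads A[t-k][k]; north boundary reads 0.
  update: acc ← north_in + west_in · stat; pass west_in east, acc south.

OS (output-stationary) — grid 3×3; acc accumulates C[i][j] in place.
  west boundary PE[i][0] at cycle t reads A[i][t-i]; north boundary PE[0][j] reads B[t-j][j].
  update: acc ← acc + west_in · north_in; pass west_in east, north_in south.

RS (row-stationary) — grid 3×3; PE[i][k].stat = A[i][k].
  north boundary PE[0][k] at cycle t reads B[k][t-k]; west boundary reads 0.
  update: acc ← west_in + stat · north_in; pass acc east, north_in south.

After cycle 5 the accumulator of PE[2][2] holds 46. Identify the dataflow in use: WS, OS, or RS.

dataflow = OS

— WS: 3×3; PE[2][2] trace:
  after 0 — PE[2][2] acc=0, pass-E 0, pass-S 0
  after 1 — PE[2][2] acc=0, pass-E 0, pass-S 0
  after 2 — PE[2][2] acc=0, pass-E 0, pass-S 0
  after 3 — PE[2][2] acc=0, pass-E 0, pass-S 0
  after 4 — PE[2][2] acc=66, pass-E 4, pass-S 66
  after 5 — PE[2][2] acc=79, pass-E 3, pass-S 79
— OS: 3×3; PE[2][2] trace:
  after 0 — PE[2][2] acc=0, pass-E 0, pass-S 0
  after 1 — PE[2][2] acc=0, pass-E 0, pass-S 0
  after 2 — PE[2][2] acc=0, pass-E 0, pass-S 0
  after 3 — PE[2][2] acc=0, pass-E 0, pass-S 0
  after 4 — PE[2][2] acc=6, pass-E 6, pass-S 1
  after 5 — PE[2][2] acc=46, pass-E 5, pass-S 8
— RS: 3×3; PE[2][2] trace:
  after 0 — PE[2][2] acc=0, pass-E 0, pass-S 0
  after 1 — PE[2][2] acc=0, pass-E 0, pass-S 0
  after 2 — PE[2][2] acc=0, pass-E 0, pass-S 0
  after 3 — PE[2][2] acc=0, pass-E 0, pass-S 0
  after 4 — PE[2][2] acc=19, pass-E 19, pass-S 4
  after 5 — PE[2][2] acc=96, pass-E 96, pass-S 7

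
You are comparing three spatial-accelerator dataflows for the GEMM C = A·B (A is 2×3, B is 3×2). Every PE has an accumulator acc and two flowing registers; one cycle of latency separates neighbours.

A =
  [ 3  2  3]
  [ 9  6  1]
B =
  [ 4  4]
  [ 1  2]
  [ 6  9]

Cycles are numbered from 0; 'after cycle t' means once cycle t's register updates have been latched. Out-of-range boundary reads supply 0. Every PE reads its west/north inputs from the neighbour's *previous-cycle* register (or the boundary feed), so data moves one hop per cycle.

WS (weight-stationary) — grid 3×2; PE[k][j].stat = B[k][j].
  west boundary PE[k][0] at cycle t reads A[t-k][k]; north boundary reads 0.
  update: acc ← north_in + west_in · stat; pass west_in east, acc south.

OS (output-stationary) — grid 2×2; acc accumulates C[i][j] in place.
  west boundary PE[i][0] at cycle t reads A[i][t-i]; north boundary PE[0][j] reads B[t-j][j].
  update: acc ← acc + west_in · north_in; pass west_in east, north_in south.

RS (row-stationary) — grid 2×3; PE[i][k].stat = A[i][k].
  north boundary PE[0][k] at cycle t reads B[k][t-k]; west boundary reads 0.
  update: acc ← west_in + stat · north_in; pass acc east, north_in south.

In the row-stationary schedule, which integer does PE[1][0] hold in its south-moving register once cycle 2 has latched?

RS 2×3: PE[1][0] cycle-by-cycle (with neighbour feeds):
  @0  [0,0]  acc 12  |  →12  ↓4
  @0  [1,0]  acc 0  |  →0  ↓0
  @1  [0,0]  acc 12  |  →12  ↓4
  @1  [1,0]  acc 36  |  →36  ↓4
  @2  [0,0]  acc 0  |  →0  ↓0
  @2  [1,0]  acc 36  |  →36  ↓4

register = 4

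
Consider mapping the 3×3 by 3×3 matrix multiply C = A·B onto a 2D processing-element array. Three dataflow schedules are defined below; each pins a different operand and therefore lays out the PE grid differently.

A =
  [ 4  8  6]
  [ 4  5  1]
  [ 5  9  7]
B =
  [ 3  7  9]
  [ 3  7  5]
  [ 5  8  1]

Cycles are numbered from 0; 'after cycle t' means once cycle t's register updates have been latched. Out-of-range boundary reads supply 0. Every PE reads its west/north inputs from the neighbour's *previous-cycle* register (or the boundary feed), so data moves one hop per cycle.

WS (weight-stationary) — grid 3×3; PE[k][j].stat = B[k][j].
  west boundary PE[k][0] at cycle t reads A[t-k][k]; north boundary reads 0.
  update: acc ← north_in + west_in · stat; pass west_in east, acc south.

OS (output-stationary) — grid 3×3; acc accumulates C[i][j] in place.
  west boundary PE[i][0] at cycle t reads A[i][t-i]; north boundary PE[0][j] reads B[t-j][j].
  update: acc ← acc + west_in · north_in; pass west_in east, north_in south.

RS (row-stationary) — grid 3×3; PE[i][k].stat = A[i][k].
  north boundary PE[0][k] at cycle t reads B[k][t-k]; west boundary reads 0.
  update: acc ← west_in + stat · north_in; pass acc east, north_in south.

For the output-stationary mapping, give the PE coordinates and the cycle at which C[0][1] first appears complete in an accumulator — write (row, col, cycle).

OS — PE[0][1] is where C[0][1] collects:
  c0 r0c1: 0 / 0 / 0
  c1 r0c1: 28 / 4 / 7
  c2 r0c1: 84 / 8 / 7
  c3 r0c1: 132 / 6 / 8

(row, col, cycle) = (0, 1, 3)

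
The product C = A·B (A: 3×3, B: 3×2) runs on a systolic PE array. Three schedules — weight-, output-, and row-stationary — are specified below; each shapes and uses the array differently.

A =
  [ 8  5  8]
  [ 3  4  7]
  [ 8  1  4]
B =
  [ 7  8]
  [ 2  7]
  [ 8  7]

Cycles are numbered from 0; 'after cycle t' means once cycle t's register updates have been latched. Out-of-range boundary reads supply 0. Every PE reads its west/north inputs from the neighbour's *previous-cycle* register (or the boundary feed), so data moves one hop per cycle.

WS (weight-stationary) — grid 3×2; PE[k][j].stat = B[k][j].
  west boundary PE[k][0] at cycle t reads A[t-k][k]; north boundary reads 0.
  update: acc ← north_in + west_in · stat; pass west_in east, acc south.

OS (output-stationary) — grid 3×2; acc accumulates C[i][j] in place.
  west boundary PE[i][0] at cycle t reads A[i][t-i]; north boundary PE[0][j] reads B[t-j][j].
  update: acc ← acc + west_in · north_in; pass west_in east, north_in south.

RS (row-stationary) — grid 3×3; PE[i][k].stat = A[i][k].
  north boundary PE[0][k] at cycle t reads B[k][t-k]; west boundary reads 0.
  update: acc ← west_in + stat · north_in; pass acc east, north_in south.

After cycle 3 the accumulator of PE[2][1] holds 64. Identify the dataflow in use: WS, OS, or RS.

dataflow = OS

WS (3×2 grid), PE[2][1]:
  0: (2,1).acc=0  regs=<0,0>
  1: (2,1).acc=0  regs=<0,0>
  2: (2,1).acc=0  regs=<0,0>
  3: (2,1).acc=155  regs=<8,155>
OS (3×2 grid), PE[2][1]:
  0: (2,1).acc=0  regs=<0,0>
  1: (2,1).acc=0  regs=<0,0>
  2: (2,1).acc=0  regs=<0,0>
  3: (2,1).acc=64  regs=<8,8>
RS (3×3 grid), PE[2][1]:
  0: (2,1).acc=0  regs=<0,0>
  1: (2,1).acc=0  regs=<0,0>
  2: (2,1).acc=0  regs=<0,0>
  3: (2,1).acc=58  regs=<58,2>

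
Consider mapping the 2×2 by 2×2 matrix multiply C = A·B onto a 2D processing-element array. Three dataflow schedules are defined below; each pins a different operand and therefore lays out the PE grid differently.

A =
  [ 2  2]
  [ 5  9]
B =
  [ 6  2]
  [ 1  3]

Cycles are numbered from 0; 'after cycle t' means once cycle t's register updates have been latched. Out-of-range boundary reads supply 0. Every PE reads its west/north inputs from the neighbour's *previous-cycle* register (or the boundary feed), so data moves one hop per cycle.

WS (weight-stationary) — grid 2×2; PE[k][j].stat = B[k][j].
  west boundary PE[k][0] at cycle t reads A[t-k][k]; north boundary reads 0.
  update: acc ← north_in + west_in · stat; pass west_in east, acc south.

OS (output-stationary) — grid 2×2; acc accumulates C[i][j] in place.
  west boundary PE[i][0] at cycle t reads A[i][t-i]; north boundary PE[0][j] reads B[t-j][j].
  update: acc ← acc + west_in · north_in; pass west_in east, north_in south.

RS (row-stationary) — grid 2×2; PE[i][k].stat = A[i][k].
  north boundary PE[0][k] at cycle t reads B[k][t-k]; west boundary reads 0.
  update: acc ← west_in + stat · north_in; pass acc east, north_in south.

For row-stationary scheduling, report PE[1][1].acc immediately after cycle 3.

RS 2×2: PE[1][1] cycle-by-cycle (with neighbour feeds):
  after 0 — PE[0][1] acc=0, pass-E 0, pass-S 0
  after 0 — PE[1][0] acc=0, pass-E 0, pass-S 0
  after 0 — PE[1][1] acc=0, pass-E 0, pass-S 0
  after 1 — PE[0][1] acc=14, pass-E 14, pass-S 1
  after 1 — PE[1][0] acc=30, pass-E 30, pass-S 6
  after 1 — PE[1][1] acc=0, pass-E 0, pass-S 0
  after 2 — PE[0][1] acc=10, pass-E 10, pass-S 3
  after 2 — PE[1][0] acc=10, pass-E 10, pass-S 2
  after 2 — PE[1][1] acc=39, pass-E 39, pass-S 1
  after 3 — PE[0][1] acc=0, pass-E 0, pass-S 0
  after 3 — PE[1][0] acc=0, pass-E 0, pass-S 0
  after 3 — PE[1][1] acc=37, pass-E 37, pass-S 3

PE[1][1].acc = 37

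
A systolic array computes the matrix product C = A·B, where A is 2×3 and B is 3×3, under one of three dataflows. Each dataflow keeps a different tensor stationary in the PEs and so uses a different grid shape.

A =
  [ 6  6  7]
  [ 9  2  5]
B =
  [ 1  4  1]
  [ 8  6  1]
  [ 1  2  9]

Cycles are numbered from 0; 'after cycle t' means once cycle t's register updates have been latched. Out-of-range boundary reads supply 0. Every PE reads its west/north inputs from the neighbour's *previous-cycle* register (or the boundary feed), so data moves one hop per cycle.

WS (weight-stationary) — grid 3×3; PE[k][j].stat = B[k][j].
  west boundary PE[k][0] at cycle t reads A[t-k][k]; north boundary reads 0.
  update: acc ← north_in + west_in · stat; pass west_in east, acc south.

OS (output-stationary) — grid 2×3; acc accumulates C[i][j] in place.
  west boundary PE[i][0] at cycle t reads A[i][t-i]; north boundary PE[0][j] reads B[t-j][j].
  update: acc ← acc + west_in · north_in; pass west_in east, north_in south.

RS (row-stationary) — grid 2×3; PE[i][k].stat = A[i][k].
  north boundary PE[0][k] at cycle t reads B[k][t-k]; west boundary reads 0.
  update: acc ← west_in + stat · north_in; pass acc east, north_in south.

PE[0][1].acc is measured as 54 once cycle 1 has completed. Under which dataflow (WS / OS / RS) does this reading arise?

Under WS (3×3), PE[0][1]:
  0: (0,1).acc=0  regs=<0,0>
  1: (0,1).acc=24  regs=<6,24>
Under OS (2×3), PE[0][1]:
  0: (0,1).acc=0  regs=<0,0>
  1: (0,1).acc=24  regs=<6,4>
Under RS (2×3), PE[0][1]:
  0: (0,1).acc=0  regs=<0,0>
  1: (0,1).acc=54  regs=<54,8>

dataflow = RS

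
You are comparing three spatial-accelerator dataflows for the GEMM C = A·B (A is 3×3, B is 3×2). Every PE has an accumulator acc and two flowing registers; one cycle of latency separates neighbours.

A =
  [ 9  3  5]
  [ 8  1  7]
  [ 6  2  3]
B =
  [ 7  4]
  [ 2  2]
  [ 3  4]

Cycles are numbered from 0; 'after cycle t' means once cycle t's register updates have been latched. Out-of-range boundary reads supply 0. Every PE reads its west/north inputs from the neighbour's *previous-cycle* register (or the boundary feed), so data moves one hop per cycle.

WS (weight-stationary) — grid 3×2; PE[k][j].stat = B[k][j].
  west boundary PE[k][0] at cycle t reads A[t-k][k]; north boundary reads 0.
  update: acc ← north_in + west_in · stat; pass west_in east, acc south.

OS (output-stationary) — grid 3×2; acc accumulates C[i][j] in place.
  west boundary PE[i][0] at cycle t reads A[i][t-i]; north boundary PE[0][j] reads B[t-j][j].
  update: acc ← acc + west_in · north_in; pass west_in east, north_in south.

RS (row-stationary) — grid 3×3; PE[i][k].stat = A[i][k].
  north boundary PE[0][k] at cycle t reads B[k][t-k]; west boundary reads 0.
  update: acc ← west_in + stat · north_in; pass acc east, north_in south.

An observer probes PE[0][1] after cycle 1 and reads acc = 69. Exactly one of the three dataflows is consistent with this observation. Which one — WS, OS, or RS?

dataflow = RS

— WS: 3×2; PE[0][1] trace:
  [0] (0,1) acc=0 (h:0 v:0)
  [1] (0,1) acc=36 (h:9 v:36)
— OS: 3×2; PE[0][1] trace:
  [0] (0,1) acc=0 (h:0 v:0)
  [1] (0,1) acc=36 (h:9 v:4)
— RS: 3×3; PE[0][1] trace:
  [0] (0,1) acc=0 (h:0 v:0)
  [1] (0,1) acc=69 (h:69 v:2)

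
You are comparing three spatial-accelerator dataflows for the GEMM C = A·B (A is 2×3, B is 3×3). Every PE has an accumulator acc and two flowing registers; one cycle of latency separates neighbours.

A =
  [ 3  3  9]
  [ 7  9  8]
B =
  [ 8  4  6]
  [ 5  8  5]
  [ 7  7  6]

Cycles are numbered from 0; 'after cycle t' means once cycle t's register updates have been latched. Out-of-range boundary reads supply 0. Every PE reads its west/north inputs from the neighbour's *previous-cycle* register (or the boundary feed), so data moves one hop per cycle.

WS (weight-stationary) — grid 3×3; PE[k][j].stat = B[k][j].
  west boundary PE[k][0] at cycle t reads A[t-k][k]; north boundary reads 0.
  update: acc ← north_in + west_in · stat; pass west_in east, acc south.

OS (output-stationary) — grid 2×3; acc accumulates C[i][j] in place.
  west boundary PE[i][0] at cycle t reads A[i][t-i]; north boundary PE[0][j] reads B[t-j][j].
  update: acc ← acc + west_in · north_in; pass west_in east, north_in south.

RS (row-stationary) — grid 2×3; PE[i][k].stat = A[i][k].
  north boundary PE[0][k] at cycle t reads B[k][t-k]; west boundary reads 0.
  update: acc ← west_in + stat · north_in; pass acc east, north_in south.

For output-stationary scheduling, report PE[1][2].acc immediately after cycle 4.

OS 2×3: PE[1][2] cycle-by-cycle (with neighbour feeds):
  @0  [0,2]  acc 0  |  →0  ↓0
  @0  [1,1]  acc 0  |  →0  ↓0
  @0  [1,2]  acc 0  |  →0  ↓0
  @1  [0,2]  acc 0  |  →0  ↓0
  @1  [1,1]  acc 0  |  →0  ↓0
  @1  [1,2]  acc 0  |  →0  ↓0
  @2  [0,2]  acc 18  |  →3  ↓6
  @2  [1,1]  acc 28  |  →7  ↓4
  @2  [1,2]  acc 0  |  →0  ↓0
  @3  [0,2]  acc 33  |  →3  ↓5
  @3  [1,1]  acc 100  |  →9  ↓8
  @3  [1,2]  acc 42  |  →7  ↓6
  @4  [0,2]  acc 87  |  →9  ↓6
  @4  [1,1]  acc 156  |  →8  ↓7
  @4  [1,2]  acc 87  |  →9  ↓5

PE[1][2].acc = 87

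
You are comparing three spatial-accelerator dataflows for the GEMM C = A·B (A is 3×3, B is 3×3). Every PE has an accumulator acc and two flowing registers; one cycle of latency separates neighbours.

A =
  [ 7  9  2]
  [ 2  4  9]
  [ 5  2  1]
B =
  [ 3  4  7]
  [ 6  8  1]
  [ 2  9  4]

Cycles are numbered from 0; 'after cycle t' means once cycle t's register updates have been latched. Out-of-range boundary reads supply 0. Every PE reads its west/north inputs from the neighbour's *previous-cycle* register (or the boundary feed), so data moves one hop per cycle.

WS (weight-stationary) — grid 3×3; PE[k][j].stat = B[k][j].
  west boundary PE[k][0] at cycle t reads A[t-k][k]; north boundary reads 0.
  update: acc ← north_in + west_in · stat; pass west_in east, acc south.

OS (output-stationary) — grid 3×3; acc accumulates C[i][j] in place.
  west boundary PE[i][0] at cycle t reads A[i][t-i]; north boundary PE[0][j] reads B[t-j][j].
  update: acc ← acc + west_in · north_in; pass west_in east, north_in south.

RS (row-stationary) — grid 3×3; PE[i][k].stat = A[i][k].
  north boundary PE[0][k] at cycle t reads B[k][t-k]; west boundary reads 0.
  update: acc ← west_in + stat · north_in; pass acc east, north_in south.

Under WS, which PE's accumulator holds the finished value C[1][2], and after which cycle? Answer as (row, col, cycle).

WS — PE[2][2] is where C[1][2] collects:
  @0  [2,2]  acc 0  |  →0  ↓0
  @1  [2,2]  acc 0  |  →0  ↓0
  @2  [2,2]  acc 0  |  →0  ↓0
  @3  [2,2]  acc 0  |  →0  ↓0
  @4  [2,2]  acc 66  |  →2  ↓66
  @5  [2,2]  acc 54  |  →9  ↓54

(row, col, cycle) = (2, 2, 5)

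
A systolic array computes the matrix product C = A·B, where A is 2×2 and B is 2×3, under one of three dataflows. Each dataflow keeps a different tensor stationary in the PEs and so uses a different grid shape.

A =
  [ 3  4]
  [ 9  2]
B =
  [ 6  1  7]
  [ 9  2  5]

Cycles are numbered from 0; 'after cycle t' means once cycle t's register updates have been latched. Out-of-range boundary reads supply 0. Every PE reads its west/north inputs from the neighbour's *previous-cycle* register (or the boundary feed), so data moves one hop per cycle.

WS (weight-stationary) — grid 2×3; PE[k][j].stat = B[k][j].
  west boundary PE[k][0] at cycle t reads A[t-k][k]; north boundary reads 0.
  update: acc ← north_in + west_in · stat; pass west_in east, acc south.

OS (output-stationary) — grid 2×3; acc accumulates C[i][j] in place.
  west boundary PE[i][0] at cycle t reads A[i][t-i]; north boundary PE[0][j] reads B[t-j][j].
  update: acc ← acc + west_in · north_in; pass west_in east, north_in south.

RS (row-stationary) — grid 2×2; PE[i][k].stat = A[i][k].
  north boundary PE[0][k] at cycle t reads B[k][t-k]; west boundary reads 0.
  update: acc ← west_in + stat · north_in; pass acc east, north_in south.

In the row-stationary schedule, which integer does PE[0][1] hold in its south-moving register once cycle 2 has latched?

register = 2

RS on a 2×2 grid — tracing PE[0][1] and its feeders:
  [0] (0,0) acc=18 (h:18 v:6)
  [0] (0,1) acc=0 (h:0 v:0)
  [1] (0,0) acc=3 (h:3 v:1)
  [1] (0,1) acc=54 (h:54 v:9)
  [2] (0,0) acc=21 (h:21 v:7)
  [2] (0,1) acc=11 (h:11 v:2)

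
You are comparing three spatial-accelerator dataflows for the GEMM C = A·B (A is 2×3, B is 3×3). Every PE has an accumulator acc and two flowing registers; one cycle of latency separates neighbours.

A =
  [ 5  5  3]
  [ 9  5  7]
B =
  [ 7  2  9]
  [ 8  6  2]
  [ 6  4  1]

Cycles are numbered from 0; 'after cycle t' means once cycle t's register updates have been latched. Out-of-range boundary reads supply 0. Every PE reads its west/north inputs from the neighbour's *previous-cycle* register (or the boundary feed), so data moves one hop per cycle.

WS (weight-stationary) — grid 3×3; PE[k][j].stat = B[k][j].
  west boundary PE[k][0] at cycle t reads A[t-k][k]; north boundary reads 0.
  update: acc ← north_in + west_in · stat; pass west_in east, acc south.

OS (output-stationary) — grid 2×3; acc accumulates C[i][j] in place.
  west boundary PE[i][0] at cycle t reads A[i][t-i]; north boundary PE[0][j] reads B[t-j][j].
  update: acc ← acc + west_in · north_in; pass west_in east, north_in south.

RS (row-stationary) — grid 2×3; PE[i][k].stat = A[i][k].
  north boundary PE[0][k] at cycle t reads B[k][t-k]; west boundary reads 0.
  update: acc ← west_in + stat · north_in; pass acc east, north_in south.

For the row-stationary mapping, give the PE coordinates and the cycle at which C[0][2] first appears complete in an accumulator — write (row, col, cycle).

Under RS, C[0][2] lands at PE[0][2]:
  @0  [0,2]  acc 0  |  →0  ↓0
  @1  [0,2]  acc 0  |  →0  ↓0
  @2  [0,2]  acc 93  |  →93  ↓6
  @3  [0,2]  acc 52  |  →52  ↓4
  @4  [0,2]  acc 58  |  →58  ↓1

(row, col, cycle) = (0, 2, 4)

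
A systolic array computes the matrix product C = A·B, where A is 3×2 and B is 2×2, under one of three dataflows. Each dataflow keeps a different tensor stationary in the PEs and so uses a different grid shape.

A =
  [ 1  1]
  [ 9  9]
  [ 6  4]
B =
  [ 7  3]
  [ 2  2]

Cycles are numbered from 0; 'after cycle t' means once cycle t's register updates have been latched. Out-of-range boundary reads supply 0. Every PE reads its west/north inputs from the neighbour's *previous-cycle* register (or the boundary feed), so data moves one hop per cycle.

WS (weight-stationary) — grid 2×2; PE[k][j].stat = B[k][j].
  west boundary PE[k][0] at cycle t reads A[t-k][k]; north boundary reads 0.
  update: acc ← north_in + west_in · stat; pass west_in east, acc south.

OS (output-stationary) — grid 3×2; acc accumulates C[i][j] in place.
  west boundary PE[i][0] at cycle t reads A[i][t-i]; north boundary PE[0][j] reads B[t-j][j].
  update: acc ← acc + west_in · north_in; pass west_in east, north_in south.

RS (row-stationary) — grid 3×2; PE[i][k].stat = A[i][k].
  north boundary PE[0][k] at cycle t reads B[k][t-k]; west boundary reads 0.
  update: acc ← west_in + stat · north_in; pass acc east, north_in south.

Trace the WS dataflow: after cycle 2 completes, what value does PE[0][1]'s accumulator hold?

PE[0][1].acc = 27

WS 2×2: PE[0][1] cycle-by-cycle (with neighbour feeds):
  cycle 0: PE[0][0] → acc 7, east 1, south 7
  cycle 0: PE[0][1] → acc 0, east 0, south 0
  cycle 1: PE[0][0] → acc 63, east 9, south 63
  cycle 1: PE[0][1] → acc 3, east 1, south 3
  cycle 2: PE[0][0] → acc 42, east 6, south 42
  cycle 2: PE[0][1] → acc 27, east 9, south 27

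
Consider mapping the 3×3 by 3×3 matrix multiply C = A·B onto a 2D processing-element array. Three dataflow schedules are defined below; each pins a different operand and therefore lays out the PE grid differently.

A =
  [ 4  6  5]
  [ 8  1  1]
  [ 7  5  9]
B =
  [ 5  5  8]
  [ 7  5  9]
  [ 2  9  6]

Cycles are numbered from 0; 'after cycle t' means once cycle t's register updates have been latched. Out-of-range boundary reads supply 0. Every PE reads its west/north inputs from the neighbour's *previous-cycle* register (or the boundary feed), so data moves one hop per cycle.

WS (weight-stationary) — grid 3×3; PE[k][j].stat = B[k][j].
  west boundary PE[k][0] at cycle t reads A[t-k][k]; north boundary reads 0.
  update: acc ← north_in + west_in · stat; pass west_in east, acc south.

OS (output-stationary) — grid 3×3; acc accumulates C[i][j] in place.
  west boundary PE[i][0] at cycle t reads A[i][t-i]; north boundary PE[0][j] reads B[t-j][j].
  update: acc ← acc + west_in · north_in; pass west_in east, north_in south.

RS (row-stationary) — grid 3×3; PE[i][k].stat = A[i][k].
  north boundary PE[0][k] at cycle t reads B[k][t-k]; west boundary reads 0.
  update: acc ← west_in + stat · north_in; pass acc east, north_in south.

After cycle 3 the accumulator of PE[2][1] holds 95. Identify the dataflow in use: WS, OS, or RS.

Under WS (3×3), PE[2][1]:
  cycle 0: PE[2][1] → acc 0, east 0, south 0
  cycle 1: PE[2][1] → acc 0, east 0, south 0
  cycle 2: PE[2][1] → acc 0, east 0, south 0
  cycle 3: PE[2][1] → acc 95, east 5, south 95
Under OS (3×3), PE[2][1]:
  cycle 0: PE[2][1] → acc 0, east 0, south 0
  cycle 1: PE[2][1] → acc 0, east 0, south 0
  cycle 2: PE[2][1] → acc 0, east 0, south 0
  cycle 3: PE[2][1] → acc 35, east 7, south 5
Under RS (3×3), PE[2][1]:
  cycle 0: PE[2][1] → acc 0, east 0, south 0
  cycle 1: PE[2][1] → acc 0, east 0, south 0
  cycle 2: PE[2][1] → acc 0, east 0, south 0
  cycle 3: PE[2][1] → acc 70, east 70, south 7

dataflow = WS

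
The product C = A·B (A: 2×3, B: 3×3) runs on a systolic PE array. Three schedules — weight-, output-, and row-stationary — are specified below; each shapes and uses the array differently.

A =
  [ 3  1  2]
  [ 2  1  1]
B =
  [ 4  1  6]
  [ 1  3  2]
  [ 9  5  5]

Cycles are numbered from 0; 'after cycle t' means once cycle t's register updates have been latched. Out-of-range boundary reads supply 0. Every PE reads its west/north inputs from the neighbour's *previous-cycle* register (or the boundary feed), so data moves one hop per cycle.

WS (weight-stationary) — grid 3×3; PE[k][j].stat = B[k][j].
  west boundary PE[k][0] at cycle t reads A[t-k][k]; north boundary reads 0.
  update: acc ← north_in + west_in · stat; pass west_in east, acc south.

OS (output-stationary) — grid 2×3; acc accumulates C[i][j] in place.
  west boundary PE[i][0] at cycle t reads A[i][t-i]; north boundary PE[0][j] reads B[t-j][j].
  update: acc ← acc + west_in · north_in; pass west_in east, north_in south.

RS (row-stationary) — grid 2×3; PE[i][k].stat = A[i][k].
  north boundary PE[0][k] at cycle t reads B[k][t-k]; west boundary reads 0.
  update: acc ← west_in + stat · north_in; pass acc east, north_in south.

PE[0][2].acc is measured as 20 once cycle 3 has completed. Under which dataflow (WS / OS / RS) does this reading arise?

WS [3×3] PE[0][2] across cycles:
  @0  [0,2]  acc 0  |  →0  ↓0
  @1  [0,2]  acc 0  |  →0  ↓0
  @2  [0,2]  acc 18  |  →3  ↓18
  @3  [0,2]  acc 12  |  →2  ↓12
OS [2×3] PE[0][2] across cycles:
  @0  [0,2]  acc 0  |  →0  ↓0
  @1  [0,2]  acc 0  |  →0  ↓0
  @2  [0,2]  acc 18  |  →3  ↓6
  @3  [0,2]  acc 20  |  →1  ↓2
RS [2×3] PE[0][2] across cycles:
  @0  [0,2]  acc 0  |  →0  ↓0
  @1  [0,2]  acc 0  |  →0  ↓0
  @2  [0,2]  acc 31  |  →31  ↓9
  @3  [0,2]  acc 16  |  →16  ↓5

dataflow = OS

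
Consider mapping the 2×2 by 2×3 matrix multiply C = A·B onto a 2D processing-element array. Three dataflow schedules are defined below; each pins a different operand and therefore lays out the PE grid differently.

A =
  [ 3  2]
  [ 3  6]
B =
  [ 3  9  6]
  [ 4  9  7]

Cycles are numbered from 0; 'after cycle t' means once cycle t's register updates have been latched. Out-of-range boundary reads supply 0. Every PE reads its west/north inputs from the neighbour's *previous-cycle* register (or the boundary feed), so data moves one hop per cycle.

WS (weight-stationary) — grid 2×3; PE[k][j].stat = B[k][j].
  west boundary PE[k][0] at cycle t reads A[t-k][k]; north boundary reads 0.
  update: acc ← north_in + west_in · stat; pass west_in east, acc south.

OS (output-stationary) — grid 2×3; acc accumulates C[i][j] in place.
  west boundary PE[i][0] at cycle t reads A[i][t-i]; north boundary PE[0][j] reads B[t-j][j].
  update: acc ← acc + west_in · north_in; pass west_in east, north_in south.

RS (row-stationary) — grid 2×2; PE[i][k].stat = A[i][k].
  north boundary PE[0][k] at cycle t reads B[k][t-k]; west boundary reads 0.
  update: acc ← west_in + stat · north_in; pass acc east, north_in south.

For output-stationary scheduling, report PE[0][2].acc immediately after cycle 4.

OS (2×3). Following PE[0][2] plus its west/north inputs:
  c0 r0c1: 0 / 0 / 0
  c0 r0c2: 0 / 0 / 0
  c1 r0c1: 27 / 3 / 9
  c1 r0c2: 0 / 0 / 0
  c2 r0c1: 45 / 2 / 9
  c2 r0c2: 18 / 3 / 6
  c3 r0c1: 45 / 0 / 0
  c3 r0c2: 32 / 2 / 7
  c4 r0c1: 45 / 0 / 0
  c4 r0c2: 32 / 0 / 0

PE[0][2].acc = 32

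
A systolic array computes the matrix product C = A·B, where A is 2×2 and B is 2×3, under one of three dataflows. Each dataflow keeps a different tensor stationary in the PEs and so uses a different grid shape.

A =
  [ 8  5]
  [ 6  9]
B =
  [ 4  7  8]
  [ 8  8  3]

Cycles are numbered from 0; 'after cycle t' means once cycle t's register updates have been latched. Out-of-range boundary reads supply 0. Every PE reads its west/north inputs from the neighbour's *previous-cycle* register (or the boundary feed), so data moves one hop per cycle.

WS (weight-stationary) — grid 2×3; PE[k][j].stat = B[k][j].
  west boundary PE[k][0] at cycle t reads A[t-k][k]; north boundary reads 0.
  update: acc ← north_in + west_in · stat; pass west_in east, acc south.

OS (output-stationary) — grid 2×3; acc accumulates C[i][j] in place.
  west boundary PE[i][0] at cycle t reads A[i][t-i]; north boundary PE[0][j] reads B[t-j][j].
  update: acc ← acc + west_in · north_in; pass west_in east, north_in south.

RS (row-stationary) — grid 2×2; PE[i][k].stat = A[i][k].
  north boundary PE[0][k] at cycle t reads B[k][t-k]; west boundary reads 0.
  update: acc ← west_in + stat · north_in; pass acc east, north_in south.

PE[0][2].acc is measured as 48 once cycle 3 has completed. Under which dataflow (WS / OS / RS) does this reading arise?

WS (2×3 grid), PE[0][2]:
  0: (0,2).acc=0  regs=<0,0>
  1: (0,2).acc=0  regs=<0,0>
  2: (0,2).acc=64  regs=<8,64>
  3: (0,2).acc=48  regs=<6,48>
OS (2×3 grid), PE[0][2]:
  0: (0,2).acc=0  regs=<0,0>
  1: (0,2).acc=0  regs=<0,0>
  2: (0,2).acc=64  regs=<8,8>
  3: (0,2).acc=79  regs=<5,3>
RS: PE[0][2] is outside its 2×2 grid.

dataflow = WS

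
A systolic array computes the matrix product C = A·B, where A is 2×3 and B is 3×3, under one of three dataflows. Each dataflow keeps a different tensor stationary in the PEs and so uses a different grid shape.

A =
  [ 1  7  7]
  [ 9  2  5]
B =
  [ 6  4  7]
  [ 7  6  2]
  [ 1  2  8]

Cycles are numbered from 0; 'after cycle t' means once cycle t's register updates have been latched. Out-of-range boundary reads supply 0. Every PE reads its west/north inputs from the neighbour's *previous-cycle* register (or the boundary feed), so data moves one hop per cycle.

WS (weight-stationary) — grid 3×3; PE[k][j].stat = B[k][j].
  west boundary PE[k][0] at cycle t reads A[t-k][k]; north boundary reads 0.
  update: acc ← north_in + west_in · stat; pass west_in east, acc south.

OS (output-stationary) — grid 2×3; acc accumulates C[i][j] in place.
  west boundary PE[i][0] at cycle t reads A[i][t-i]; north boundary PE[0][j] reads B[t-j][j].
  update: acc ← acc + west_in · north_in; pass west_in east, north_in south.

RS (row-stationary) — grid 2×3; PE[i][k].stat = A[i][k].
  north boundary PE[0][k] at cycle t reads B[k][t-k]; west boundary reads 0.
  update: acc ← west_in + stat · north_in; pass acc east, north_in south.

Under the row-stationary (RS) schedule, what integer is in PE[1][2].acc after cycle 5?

PE[1][2].acc = 107

RS (2×3). Following PE[1][2] plus its west/north inputs:
  step 0 · PE0,2: acc=0; fwd→0 fwd↓0
  step 0 · PE1,1: acc=0; fwd→0 fwd↓0
  step 0 · PE1,2: acc=0; fwd→0 fwd↓0
  step 1 · PE0,2: acc=0; fwd→0 fwd↓0
  step 1 · PE1,1: acc=0; fwd→0 fwd↓0
  step 1 · PE1,2: acc=0; fwd→0 fwd↓0
  step 2 · PE0,2: acc=62; fwd→62 fwd↓1
  step 2 · PE1,1: acc=68; fwd→68 fwd↓7
  step 2 · PE1,2: acc=0; fwd→0 fwd↓0
  step 3 · PE0,2: acc=60; fwd→60 fwd↓2
  step 3 · PE1,1: acc=48; fwd→48 fwd↓6
  step 3 · PE1,2: acc=73; fwd→73 fwd↓1
  step 4 · PE0,2: acc=77; fwd→77 fwd↓8
  step 4 · PE1,1: acc=67; fwd→67 fwd↓2
  step 4 · PE1,2: acc=58; fwd→58 fwd↓2
  step 5 · PE0,2: acc=0; fwd→0 fwd↓0
  step 5 · PE1,1: acc=0; fwd→0 fwd↓0
  step 5 · PE1,2: acc=107; fwd→107 fwd↓8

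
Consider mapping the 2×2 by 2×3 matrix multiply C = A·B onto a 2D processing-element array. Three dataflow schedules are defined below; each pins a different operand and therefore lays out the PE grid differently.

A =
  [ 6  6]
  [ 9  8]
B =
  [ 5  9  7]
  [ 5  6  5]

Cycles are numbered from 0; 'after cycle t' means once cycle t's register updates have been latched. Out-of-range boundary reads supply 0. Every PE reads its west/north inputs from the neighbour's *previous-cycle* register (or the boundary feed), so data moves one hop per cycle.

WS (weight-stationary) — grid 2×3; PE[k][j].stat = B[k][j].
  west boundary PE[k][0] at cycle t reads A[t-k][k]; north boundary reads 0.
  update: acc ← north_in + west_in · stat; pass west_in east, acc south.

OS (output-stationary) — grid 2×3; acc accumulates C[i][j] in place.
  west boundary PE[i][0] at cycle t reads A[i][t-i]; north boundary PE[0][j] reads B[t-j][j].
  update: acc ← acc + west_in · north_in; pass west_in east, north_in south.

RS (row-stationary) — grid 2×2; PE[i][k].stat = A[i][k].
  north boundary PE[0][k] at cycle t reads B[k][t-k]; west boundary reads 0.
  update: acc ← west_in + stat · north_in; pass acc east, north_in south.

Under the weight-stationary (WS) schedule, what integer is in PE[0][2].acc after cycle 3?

PE[0][2].acc = 63

WS 2×3: PE[0][2] cycle-by-cycle (with neighbour feeds):
  [0] (0,1) acc=0 (h:0 v:0)
  [0] (0,2) acc=0 (h:0 v:0)
  [1] (0,1) acc=54 (h:6 v:54)
  [1] (0,2) acc=0 (h:0 v:0)
  [2] (0,1) acc=81 (h:9 v:81)
  [2] (0,2) acc=42 (h:6 v:42)
  [3] (0,1) acc=0 (h:0 v:0)
  [3] (0,2) acc=63 (h:9 v:63)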